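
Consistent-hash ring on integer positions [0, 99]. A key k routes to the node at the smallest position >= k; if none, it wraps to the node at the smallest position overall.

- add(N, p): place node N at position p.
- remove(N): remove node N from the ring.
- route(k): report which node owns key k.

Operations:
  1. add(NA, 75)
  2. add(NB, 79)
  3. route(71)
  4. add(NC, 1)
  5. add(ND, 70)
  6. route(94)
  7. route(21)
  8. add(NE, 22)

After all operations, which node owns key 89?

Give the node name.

Op 1: add NA@75 -> ring=[75:NA]
Op 2: add NB@79 -> ring=[75:NA,79:NB]
Op 3: route key 71: smallest pos >= 71 is 75 -> NA
Op 4: add NC@1 -> ring=[1:NC,75:NA,79:NB]
Op 5: add ND@70 -> ring=[1:NC,70:ND,75:NA,79:NB]
Op 6: route key 94: none >= 94, wrap to smallest pos 1 -> NC
Op 7: route key 21: smallest pos >= 21 is 70 -> ND
Op 8: add NE@22 -> ring=[1:NC,22:NE,70:ND,75:NA,79:NB]
Final route key 89: none >= 89, wrap to smallest pos 1 -> NC

Answer: NC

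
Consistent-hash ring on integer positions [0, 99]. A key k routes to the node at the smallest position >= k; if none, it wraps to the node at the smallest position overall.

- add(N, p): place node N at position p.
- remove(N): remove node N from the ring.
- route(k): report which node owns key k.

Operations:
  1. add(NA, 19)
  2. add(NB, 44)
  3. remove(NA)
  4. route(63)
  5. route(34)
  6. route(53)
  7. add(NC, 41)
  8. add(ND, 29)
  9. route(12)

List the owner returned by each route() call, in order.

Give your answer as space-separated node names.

Op 1: add NA@19 -> ring=[19:NA]
Op 2: add NB@44 -> ring=[19:NA,44:NB]
Op 3: remove NA -> ring=[44:NB]
Op 4: route key 63: none >= 63, wrap to smallest pos 44 -> NB
Op 5: route key 34: smallest pos >= 34 is 44 -> NB
Op 6: route key 53: none >= 53, wrap to smallest pos 44 -> NB
Op 7: add NC@41 -> ring=[41:NC,44:NB]
Op 8: add ND@29 -> ring=[29:ND,41:NC,44:NB]
Op 9: route key 12: smallest pos >= 12 is 29 -> ND

Answer: NB NB NB ND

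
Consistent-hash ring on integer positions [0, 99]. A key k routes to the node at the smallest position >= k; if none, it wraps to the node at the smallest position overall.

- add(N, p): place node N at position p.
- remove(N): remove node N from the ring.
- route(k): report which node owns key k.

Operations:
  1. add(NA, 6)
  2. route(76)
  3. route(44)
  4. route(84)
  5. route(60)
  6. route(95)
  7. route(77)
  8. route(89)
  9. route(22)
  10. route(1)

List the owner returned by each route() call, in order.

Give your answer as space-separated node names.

Op 1: add NA@6 -> ring=[6:NA]
Op 2: route key 76: none >= 76, wrap to smallest pos 6 -> NA
Op 3: route key 44: none >= 44, wrap to smallest pos 6 -> NA
Op 4: route key 84: none >= 84, wrap to smallest pos 6 -> NA
Op 5: route key 60: none >= 60, wrap to smallest pos 6 -> NA
Op 6: route key 95: none >= 95, wrap to smallest pos 6 -> NA
Op 7: route key 77: none >= 77, wrap to smallest pos 6 -> NA
Op 8: route key 89: none >= 89, wrap to smallest pos 6 -> NA
Op 9: route key 22: none >= 22, wrap to smallest pos 6 -> NA
Op 10: route key 1: smallest pos >= 1 is 6 -> NA

Answer: NA NA NA NA NA NA NA NA NA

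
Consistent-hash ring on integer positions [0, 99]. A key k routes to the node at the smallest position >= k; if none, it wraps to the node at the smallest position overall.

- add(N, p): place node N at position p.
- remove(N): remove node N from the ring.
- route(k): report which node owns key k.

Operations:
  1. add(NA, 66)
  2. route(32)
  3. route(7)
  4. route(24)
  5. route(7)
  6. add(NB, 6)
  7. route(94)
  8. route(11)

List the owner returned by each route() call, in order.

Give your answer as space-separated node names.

Op 1: add NA@66 -> ring=[66:NA]
Op 2: route key 32: smallest pos >= 32 is 66 -> NA
Op 3: route key 7: smallest pos >= 7 is 66 -> NA
Op 4: route key 24: smallest pos >= 24 is 66 -> NA
Op 5: route key 7: smallest pos >= 7 is 66 -> NA
Op 6: add NB@6 -> ring=[6:NB,66:NA]
Op 7: route key 94: none >= 94, wrap to smallest pos 6 -> NB
Op 8: route key 11: smallest pos >= 11 is 66 -> NA

Answer: NA NA NA NA NB NA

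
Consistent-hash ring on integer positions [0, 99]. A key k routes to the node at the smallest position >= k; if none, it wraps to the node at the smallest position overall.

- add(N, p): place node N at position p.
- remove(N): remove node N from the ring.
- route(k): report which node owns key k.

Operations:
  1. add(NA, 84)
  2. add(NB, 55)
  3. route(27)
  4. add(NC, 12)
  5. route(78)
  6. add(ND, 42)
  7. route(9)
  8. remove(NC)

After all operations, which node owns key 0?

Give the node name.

Op 1: add NA@84 -> ring=[84:NA]
Op 2: add NB@55 -> ring=[55:NB,84:NA]
Op 3: route key 27: smallest pos >= 27 is 55 -> NB
Op 4: add NC@12 -> ring=[12:NC,55:NB,84:NA]
Op 5: route key 78: smallest pos >= 78 is 84 -> NA
Op 6: add ND@42 -> ring=[12:NC,42:ND,55:NB,84:NA]
Op 7: route key 9: smallest pos >= 9 is 12 -> NC
Op 8: remove NC -> ring=[42:ND,55:NB,84:NA]
Final route key 0: smallest pos >= 0 is 42 -> ND

Answer: ND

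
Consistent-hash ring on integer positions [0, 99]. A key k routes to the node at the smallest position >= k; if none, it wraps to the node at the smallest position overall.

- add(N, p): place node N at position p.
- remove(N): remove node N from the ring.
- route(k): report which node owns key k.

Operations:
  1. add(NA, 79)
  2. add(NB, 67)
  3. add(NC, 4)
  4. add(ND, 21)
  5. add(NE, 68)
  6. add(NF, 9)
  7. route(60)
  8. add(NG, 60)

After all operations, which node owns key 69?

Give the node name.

Answer: NA

Derivation:
Op 1: add NA@79 -> ring=[79:NA]
Op 2: add NB@67 -> ring=[67:NB,79:NA]
Op 3: add NC@4 -> ring=[4:NC,67:NB,79:NA]
Op 4: add ND@21 -> ring=[4:NC,21:ND,67:NB,79:NA]
Op 5: add NE@68 -> ring=[4:NC,21:ND,67:NB,68:NE,79:NA]
Op 6: add NF@9 -> ring=[4:NC,9:NF,21:ND,67:NB,68:NE,79:NA]
Op 7: route key 60: smallest pos >= 60 is 67 -> NB
Op 8: add NG@60 -> ring=[4:NC,9:NF,21:ND,60:NG,67:NB,68:NE,79:NA]
Final route key 69: smallest pos >= 69 is 79 -> NA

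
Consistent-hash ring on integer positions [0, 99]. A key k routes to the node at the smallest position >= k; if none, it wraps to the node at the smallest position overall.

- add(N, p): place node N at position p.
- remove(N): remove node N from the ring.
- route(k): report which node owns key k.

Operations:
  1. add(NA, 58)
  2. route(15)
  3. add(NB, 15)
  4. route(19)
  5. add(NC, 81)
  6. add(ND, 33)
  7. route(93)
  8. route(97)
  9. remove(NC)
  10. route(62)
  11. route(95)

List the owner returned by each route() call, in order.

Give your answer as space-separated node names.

Answer: NA NA NB NB NB NB

Derivation:
Op 1: add NA@58 -> ring=[58:NA]
Op 2: route key 15: smallest pos >= 15 is 58 -> NA
Op 3: add NB@15 -> ring=[15:NB,58:NA]
Op 4: route key 19: smallest pos >= 19 is 58 -> NA
Op 5: add NC@81 -> ring=[15:NB,58:NA,81:NC]
Op 6: add ND@33 -> ring=[15:NB,33:ND,58:NA,81:NC]
Op 7: route key 93: none >= 93, wrap to smallest pos 15 -> NB
Op 8: route key 97: none >= 97, wrap to smallest pos 15 -> NB
Op 9: remove NC -> ring=[15:NB,33:ND,58:NA]
Op 10: route key 62: none >= 62, wrap to smallest pos 15 -> NB
Op 11: route key 95: none >= 95, wrap to smallest pos 15 -> NB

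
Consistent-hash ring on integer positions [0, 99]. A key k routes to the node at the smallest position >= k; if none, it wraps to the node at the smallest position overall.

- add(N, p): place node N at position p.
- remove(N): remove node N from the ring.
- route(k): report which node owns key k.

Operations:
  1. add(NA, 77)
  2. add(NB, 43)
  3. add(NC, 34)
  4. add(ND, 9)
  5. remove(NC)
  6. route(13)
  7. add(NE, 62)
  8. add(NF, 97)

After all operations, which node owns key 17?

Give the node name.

Answer: NB

Derivation:
Op 1: add NA@77 -> ring=[77:NA]
Op 2: add NB@43 -> ring=[43:NB,77:NA]
Op 3: add NC@34 -> ring=[34:NC,43:NB,77:NA]
Op 4: add ND@9 -> ring=[9:ND,34:NC,43:NB,77:NA]
Op 5: remove NC -> ring=[9:ND,43:NB,77:NA]
Op 6: route key 13: smallest pos >= 13 is 43 -> NB
Op 7: add NE@62 -> ring=[9:ND,43:NB,62:NE,77:NA]
Op 8: add NF@97 -> ring=[9:ND,43:NB,62:NE,77:NA,97:NF]
Final route key 17: smallest pos >= 17 is 43 -> NB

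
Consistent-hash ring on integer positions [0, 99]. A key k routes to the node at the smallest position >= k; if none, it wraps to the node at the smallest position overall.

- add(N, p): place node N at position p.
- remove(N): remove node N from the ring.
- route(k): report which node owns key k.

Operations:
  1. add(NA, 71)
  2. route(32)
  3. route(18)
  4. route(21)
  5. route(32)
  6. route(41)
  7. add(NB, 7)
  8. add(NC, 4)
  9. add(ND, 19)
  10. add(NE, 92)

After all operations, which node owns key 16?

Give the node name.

Op 1: add NA@71 -> ring=[71:NA]
Op 2: route key 32: smallest pos >= 32 is 71 -> NA
Op 3: route key 18: smallest pos >= 18 is 71 -> NA
Op 4: route key 21: smallest pos >= 21 is 71 -> NA
Op 5: route key 32: smallest pos >= 32 is 71 -> NA
Op 6: route key 41: smallest pos >= 41 is 71 -> NA
Op 7: add NB@7 -> ring=[7:NB,71:NA]
Op 8: add NC@4 -> ring=[4:NC,7:NB,71:NA]
Op 9: add ND@19 -> ring=[4:NC,7:NB,19:ND,71:NA]
Op 10: add NE@92 -> ring=[4:NC,7:NB,19:ND,71:NA,92:NE]
Final route key 16: smallest pos >= 16 is 19 -> ND

Answer: ND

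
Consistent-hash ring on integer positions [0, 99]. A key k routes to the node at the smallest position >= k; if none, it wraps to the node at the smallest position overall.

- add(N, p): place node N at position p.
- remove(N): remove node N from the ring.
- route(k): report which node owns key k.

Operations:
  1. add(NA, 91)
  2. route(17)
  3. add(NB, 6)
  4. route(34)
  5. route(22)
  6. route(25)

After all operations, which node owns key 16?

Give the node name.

Op 1: add NA@91 -> ring=[91:NA]
Op 2: route key 17: smallest pos >= 17 is 91 -> NA
Op 3: add NB@6 -> ring=[6:NB,91:NA]
Op 4: route key 34: smallest pos >= 34 is 91 -> NA
Op 5: route key 22: smallest pos >= 22 is 91 -> NA
Op 6: route key 25: smallest pos >= 25 is 91 -> NA
Final route key 16: smallest pos >= 16 is 91 -> NA

Answer: NA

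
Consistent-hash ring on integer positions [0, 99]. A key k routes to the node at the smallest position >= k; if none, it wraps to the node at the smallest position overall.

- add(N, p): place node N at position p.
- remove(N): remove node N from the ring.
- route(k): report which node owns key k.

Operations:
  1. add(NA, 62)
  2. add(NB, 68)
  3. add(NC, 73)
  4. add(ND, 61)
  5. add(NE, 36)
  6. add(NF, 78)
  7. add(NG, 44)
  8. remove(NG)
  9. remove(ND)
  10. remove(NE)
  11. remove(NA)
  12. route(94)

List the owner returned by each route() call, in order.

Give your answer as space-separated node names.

Answer: NB

Derivation:
Op 1: add NA@62 -> ring=[62:NA]
Op 2: add NB@68 -> ring=[62:NA,68:NB]
Op 3: add NC@73 -> ring=[62:NA,68:NB,73:NC]
Op 4: add ND@61 -> ring=[61:ND,62:NA,68:NB,73:NC]
Op 5: add NE@36 -> ring=[36:NE,61:ND,62:NA,68:NB,73:NC]
Op 6: add NF@78 -> ring=[36:NE,61:ND,62:NA,68:NB,73:NC,78:NF]
Op 7: add NG@44 -> ring=[36:NE,44:NG,61:ND,62:NA,68:NB,73:NC,78:NF]
Op 8: remove NG -> ring=[36:NE,61:ND,62:NA,68:NB,73:NC,78:NF]
Op 9: remove ND -> ring=[36:NE,62:NA,68:NB,73:NC,78:NF]
Op 10: remove NE -> ring=[62:NA,68:NB,73:NC,78:NF]
Op 11: remove NA -> ring=[68:NB,73:NC,78:NF]
Op 12: route key 94: none >= 94, wrap to smallest pos 68 -> NB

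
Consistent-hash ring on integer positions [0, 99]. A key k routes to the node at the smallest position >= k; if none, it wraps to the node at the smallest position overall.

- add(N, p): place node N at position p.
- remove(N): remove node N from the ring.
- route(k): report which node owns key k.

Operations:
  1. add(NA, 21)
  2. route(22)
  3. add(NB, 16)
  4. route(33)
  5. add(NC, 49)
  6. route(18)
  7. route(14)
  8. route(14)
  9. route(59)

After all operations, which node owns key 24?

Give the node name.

Answer: NC

Derivation:
Op 1: add NA@21 -> ring=[21:NA]
Op 2: route key 22: none >= 22, wrap to smallest pos 21 -> NA
Op 3: add NB@16 -> ring=[16:NB,21:NA]
Op 4: route key 33: none >= 33, wrap to smallest pos 16 -> NB
Op 5: add NC@49 -> ring=[16:NB,21:NA,49:NC]
Op 6: route key 18: smallest pos >= 18 is 21 -> NA
Op 7: route key 14: smallest pos >= 14 is 16 -> NB
Op 8: route key 14: smallest pos >= 14 is 16 -> NB
Op 9: route key 59: none >= 59, wrap to smallest pos 16 -> NB
Final route key 24: smallest pos >= 24 is 49 -> NC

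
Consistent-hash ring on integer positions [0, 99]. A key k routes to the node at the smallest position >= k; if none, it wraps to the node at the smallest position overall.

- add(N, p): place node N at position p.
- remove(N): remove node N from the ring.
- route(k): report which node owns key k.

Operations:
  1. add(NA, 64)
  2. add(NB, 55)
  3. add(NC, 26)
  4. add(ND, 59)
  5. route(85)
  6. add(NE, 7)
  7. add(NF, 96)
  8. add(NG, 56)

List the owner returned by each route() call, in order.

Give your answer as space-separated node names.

Op 1: add NA@64 -> ring=[64:NA]
Op 2: add NB@55 -> ring=[55:NB,64:NA]
Op 3: add NC@26 -> ring=[26:NC,55:NB,64:NA]
Op 4: add ND@59 -> ring=[26:NC,55:NB,59:ND,64:NA]
Op 5: route key 85: none >= 85, wrap to smallest pos 26 -> NC
Op 6: add NE@7 -> ring=[7:NE,26:NC,55:NB,59:ND,64:NA]
Op 7: add NF@96 -> ring=[7:NE,26:NC,55:NB,59:ND,64:NA,96:NF]
Op 8: add NG@56 -> ring=[7:NE,26:NC,55:NB,56:NG,59:ND,64:NA,96:NF]

Answer: NC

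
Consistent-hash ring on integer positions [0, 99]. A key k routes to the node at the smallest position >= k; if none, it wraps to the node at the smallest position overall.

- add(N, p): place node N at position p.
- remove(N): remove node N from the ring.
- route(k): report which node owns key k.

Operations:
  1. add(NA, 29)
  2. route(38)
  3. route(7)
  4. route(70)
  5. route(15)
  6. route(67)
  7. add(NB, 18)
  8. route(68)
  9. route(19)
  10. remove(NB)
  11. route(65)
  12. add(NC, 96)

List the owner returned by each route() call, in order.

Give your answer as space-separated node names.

Op 1: add NA@29 -> ring=[29:NA]
Op 2: route key 38: none >= 38, wrap to smallest pos 29 -> NA
Op 3: route key 7: smallest pos >= 7 is 29 -> NA
Op 4: route key 70: none >= 70, wrap to smallest pos 29 -> NA
Op 5: route key 15: smallest pos >= 15 is 29 -> NA
Op 6: route key 67: none >= 67, wrap to smallest pos 29 -> NA
Op 7: add NB@18 -> ring=[18:NB,29:NA]
Op 8: route key 68: none >= 68, wrap to smallest pos 18 -> NB
Op 9: route key 19: smallest pos >= 19 is 29 -> NA
Op 10: remove NB -> ring=[29:NA]
Op 11: route key 65: none >= 65, wrap to smallest pos 29 -> NA
Op 12: add NC@96 -> ring=[29:NA,96:NC]

Answer: NA NA NA NA NA NB NA NA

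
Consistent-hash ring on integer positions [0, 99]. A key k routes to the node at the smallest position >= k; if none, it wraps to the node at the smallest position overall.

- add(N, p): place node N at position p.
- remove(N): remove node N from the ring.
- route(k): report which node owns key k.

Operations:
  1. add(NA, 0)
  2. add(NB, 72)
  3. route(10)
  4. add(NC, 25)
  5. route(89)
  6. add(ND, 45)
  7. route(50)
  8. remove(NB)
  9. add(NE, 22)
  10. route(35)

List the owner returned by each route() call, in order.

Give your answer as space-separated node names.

Answer: NB NA NB ND

Derivation:
Op 1: add NA@0 -> ring=[0:NA]
Op 2: add NB@72 -> ring=[0:NA,72:NB]
Op 3: route key 10: smallest pos >= 10 is 72 -> NB
Op 4: add NC@25 -> ring=[0:NA,25:NC,72:NB]
Op 5: route key 89: none >= 89, wrap to smallest pos 0 -> NA
Op 6: add ND@45 -> ring=[0:NA,25:NC,45:ND,72:NB]
Op 7: route key 50: smallest pos >= 50 is 72 -> NB
Op 8: remove NB -> ring=[0:NA,25:NC,45:ND]
Op 9: add NE@22 -> ring=[0:NA,22:NE,25:NC,45:ND]
Op 10: route key 35: smallest pos >= 35 is 45 -> ND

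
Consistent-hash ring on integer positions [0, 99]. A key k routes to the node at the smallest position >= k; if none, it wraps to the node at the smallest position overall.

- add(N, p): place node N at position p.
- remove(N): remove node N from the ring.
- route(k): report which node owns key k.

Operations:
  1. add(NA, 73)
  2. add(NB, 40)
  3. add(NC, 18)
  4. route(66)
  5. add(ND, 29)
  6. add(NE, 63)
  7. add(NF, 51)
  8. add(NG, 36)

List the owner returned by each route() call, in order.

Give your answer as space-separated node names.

Answer: NA

Derivation:
Op 1: add NA@73 -> ring=[73:NA]
Op 2: add NB@40 -> ring=[40:NB,73:NA]
Op 3: add NC@18 -> ring=[18:NC,40:NB,73:NA]
Op 4: route key 66: smallest pos >= 66 is 73 -> NA
Op 5: add ND@29 -> ring=[18:NC,29:ND,40:NB,73:NA]
Op 6: add NE@63 -> ring=[18:NC,29:ND,40:NB,63:NE,73:NA]
Op 7: add NF@51 -> ring=[18:NC,29:ND,40:NB,51:NF,63:NE,73:NA]
Op 8: add NG@36 -> ring=[18:NC,29:ND,36:NG,40:NB,51:NF,63:NE,73:NA]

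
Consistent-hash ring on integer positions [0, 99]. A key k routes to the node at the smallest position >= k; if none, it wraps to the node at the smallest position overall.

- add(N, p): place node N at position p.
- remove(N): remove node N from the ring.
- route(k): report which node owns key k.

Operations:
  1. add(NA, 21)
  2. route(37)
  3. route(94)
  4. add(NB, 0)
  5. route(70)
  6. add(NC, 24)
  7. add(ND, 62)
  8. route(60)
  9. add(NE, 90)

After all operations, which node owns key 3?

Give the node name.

Op 1: add NA@21 -> ring=[21:NA]
Op 2: route key 37: none >= 37, wrap to smallest pos 21 -> NA
Op 3: route key 94: none >= 94, wrap to smallest pos 21 -> NA
Op 4: add NB@0 -> ring=[0:NB,21:NA]
Op 5: route key 70: none >= 70, wrap to smallest pos 0 -> NB
Op 6: add NC@24 -> ring=[0:NB,21:NA,24:NC]
Op 7: add ND@62 -> ring=[0:NB,21:NA,24:NC,62:ND]
Op 8: route key 60: smallest pos >= 60 is 62 -> ND
Op 9: add NE@90 -> ring=[0:NB,21:NA,24:NC,62:ND,90:NE]
Final route key 3: smallest pos >= 3 is 21 -> NA

Answer: NA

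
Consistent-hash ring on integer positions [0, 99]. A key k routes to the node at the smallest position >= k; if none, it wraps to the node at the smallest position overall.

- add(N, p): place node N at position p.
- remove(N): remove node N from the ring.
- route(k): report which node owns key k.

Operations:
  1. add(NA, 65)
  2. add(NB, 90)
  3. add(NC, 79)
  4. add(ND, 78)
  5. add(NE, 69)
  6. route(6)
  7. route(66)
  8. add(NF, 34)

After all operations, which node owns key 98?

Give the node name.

Op 1: add NA@65 -> ring=[65:NA]
Op 2: add NB@90 -> ring=[65:NA,90:NB]
Op 3: add NC@79 -> ring=[65:NA,79:NC,90:NB]
Op 4: add ND@78 -> ring=[65:NA,78:ND,79:NC,90:NB]
Op 5: add NE@69 -> ring=[65:NA,69:NE,78:ND,79:NC,90:NB]
Op 6: route key 6: smallest pos >= 6 is 65 -> NA
Op 7: route key 66: smallest pos >= 66 is 69 -> NE
Op 8: add NF@34 -> ring=[34:NF,65:NA,69:NE,78:ND,79:NC,90:NB]
Final route key 98: none >= 98, wrap to smallest pos 34 -> NF

Answer: NF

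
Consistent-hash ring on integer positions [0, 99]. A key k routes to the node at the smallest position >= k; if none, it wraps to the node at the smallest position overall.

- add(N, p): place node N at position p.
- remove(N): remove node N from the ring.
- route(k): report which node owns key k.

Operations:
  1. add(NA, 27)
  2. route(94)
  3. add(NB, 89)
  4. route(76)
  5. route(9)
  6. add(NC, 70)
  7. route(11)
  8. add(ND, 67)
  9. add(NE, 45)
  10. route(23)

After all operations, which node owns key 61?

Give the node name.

Op 1: add NA@27 -> ring=[27:NA]
Op 2: route key 94: none >= 94, wrap to smallest pos 27 -> NA
Op 3: add NB@89 -> ring=[27:NA,89:NB]
Op 4: route key 76: smallest pos >= 76 is 89 -> NB
Op 5: route key 9: smallest pos >= 9 is 27 -> NA
Op 6: add NC@70 -> ring=[27:NA,70:NC,89:NB]
Op 7: route key 11: smallest pos >= 11 is 27 -> NA
Op 8: add ND@67 -> ring=[27:NA,67:ND,70:NC,89:NB]
Op 9: add NE@45 -> ring=[27:NA,45:NE,67:ND,70:NC,89:NB]
Op 10: route key 23: smallest pos >= 23 is 27 -> NA
Final route key 61: smallest pos >= 61 is 67 -> ND

Answer: ND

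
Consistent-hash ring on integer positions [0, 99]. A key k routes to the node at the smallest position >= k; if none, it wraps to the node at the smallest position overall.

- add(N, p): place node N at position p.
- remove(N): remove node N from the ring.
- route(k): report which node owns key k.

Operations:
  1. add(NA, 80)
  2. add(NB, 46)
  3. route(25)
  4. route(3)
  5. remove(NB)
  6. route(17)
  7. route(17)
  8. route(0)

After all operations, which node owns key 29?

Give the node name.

Answer: NA

Derivation:
Op 1: add NA@80 -> ring=[80:NA]
Op 2: add NB@46 -> ring=[46:NB,80:NA]
Op 3: route key 25: smallest pos >= 25 is 46 -> NB
Op 4: route key 3: smallest pos >= 3 is 46 -> NB
Op 5: remove NB -> ring=[80:NA]
Op 6: route key 17: smallest pos >= 17 is 80 -> NA
Op 7: route key 17: smallest pos >= 17 is 80 -> NA
Op 8: route key 0: smallest pos >= 0 is 80 -> NA
Final route key 29: smallest pos >= 29 is 80 -> NA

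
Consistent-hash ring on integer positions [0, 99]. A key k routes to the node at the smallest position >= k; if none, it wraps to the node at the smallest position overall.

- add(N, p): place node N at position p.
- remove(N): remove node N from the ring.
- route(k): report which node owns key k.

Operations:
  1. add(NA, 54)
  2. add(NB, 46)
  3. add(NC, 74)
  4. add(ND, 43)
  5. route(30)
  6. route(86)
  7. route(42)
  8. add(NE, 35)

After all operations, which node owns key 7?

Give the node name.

Op 1: add NA@54 -> ring=[54:NA]
Op 2: add NB@46 -> ring=[46:NB,54:NA]
Op 3: add NC@74 -> ring=[46:NB,54:NA,74:NC]
Op 4: add ND@43 -> ring=[43:ND,46:NB,54:NA,74:NC]
Op 5: route key 30: smallest pos >= 30 is 43 -> ND
Op 6: route key 86: none >= 86, wrap to smallest pos 43 -> ND
Op 7: route key 42: smallest pos >= 42 is 43 -> ND
Op 8: add NE@35 -> ring=[35:NE,43:ND,46:NB,54:NA,74:NC]
Final route key 7: smallest pos >= 7 is 35 -> NE

Answer: NE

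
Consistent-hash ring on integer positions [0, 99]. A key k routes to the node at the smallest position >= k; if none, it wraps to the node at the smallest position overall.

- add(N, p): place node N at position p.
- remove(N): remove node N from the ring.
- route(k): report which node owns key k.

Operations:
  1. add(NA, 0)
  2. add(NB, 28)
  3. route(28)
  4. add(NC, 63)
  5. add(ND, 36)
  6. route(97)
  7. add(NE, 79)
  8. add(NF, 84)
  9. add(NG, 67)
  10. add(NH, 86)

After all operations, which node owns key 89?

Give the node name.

Answer: NA

Derivation:
Op 1: add NA@0 -> ring=[0:NA]
Op 2: add NB@28 -> ring=[0:NA,28:NB]
Op 3: route key 28: smallest pos >= 28 is 28 -> NB
Op 4: add NC@63 -> ring=[0:NA,28:NB,63:NC]
Op 5: add ND@36 -> ring=[0:NA,28:NB,36:ND,63:NC]
Op 6: route key 97: none >= 97, wrap to smallest pos 0 -> NA
Op 7: add NE@79 -> ring=[0:NA,28:NB,36:ND,63:NC,79:NE]
Op 8: add NF@84 -> ring=[0:NA,28:NB,36:ND,63:NC,79:NE,84:NF]
Op 9: add NG@67 -> ring=[0:NA,28:NB,36:ND,63:NC,67:NG,79:NE,84:NF]
Op 10: add NH@86 -> ring=[0:NA,28:NB,36:ND,63:NC,67:NG,79:NE,84:NF,86:NH]
Final route key 89: none >= 89, wrap to smallest pos 0 -> NA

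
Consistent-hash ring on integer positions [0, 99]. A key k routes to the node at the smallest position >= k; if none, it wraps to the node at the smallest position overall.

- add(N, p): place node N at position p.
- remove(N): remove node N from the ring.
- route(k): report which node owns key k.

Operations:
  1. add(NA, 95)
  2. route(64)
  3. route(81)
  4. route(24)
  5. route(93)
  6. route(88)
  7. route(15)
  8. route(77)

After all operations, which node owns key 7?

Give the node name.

Answer: NA

Derivation:
Op 1: add NA@95 -> ring=[95:NA]
Op 2: route key 64: smallest pos >= 64 is 95 -> NA
Op 3: route key 81: smallest pos >= 81 is 95 -> NA
Op 4: route key 24: smallest pos >= 24 is 95 -> NA
Op 5: route key 93: smallest pos >= 93 is 95 -> NA
Op 6: route key 88: smallest pos >= 88 is 95 -> NA
Op 7: route key 15: smallest pos >= 15 is 95 -> NA
Op 8: route key 77: smallest pos >= 77 is 95 -> NA
Final route key 7: smallest pos >= 7 is 95 -> NA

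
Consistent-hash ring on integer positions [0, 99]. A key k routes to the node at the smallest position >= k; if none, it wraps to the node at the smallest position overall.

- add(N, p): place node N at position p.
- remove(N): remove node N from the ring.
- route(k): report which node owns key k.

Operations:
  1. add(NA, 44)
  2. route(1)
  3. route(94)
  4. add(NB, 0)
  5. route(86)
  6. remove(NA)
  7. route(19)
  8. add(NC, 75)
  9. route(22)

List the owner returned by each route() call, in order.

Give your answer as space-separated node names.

Answer: NA NA NB NB NC

Derivation:
Op 1: add NA@44 -> ring=[44:NA]
Op 2: route key 1: smallest pos >= 1 is 44 -> NA
Op 3: route key 94: none >= 94, wrap to smallest pos 44 -> NA
Op 4: add NB@0 -> ring=[0:NB,44:NA]
Op 5: route key 86: none >= 86, wrap to smallest pos 0 -> NB
Op 6: remove NA -> ring=[0:NB]
Op 7: route key 19: none >= 19, wrap to smallest pos 0 -> NB
Op 8: add NC@75 -> ring=[0:NB,75:NC]
Op 9: route key 22: smallest pos >= 22 is 75 -> NC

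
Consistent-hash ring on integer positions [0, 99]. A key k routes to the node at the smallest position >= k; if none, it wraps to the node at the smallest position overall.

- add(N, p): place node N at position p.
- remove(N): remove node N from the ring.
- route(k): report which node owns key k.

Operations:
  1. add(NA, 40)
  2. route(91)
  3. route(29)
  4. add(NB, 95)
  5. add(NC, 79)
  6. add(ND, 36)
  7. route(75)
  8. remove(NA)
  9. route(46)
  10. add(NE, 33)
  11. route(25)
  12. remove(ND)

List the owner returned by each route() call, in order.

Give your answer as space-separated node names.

Op 1: add NA@40 -> ring=[40:NA]
Op 2: route key 91: none >= 91, wrap to smallest pos 40 -> NA
Op 3: route key 29: smallest pos >= 29 is 40 -> NA
Op 4: add NB@95 -> ring=[40:NA,95:NB]
Op 5: add NC@79 -> ring=[40:NA,79:NC,95:NB]
Op 6: add ND@36 -> ring=[36:ND,40:NA,79:NC,95:NB]
Op 7: route key 75: smallest pos >= 75 is 79 -> NC
Op 8: remove NA -> ring=[36:ND,79:NC,95:NB]
Op 9: route key 46: smallest pos >= 46 is 79 -> NC
Op 10: add NE@33 -> ring=[33:NE,36:ND,79:NC,95:NB]
Op 11: route key 25: smallest pos >= 25 is 33 -> NE
Op 12: remove ND -> ring=[33:NE,79:NC,95:NB]

Answer: NA NA NC NC NE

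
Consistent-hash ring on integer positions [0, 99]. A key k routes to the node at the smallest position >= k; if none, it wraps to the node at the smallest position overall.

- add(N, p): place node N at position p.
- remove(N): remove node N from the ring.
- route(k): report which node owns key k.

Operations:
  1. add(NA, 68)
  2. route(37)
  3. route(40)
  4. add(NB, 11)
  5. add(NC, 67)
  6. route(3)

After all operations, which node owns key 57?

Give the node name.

Answer: NC

Derivation:
Op 1: add NA@68 -> ring=[68:NA]
Op 2: route key 37: smallest pos >= 37 is 68 -> NA
Op 3: route key 40: smallest pos >= 40 is 68 -> NA
Op 4: add NB@11 -> ring=[11:NB,68:NA]
Op 5: add NC@67 -> ring=[11:NB,67:NC,68:NA]
Op 6: route key 3: smallest pos >= 3 is 11 -> NB
Final route key 57: smallest pos >= 57 is 67 -> NC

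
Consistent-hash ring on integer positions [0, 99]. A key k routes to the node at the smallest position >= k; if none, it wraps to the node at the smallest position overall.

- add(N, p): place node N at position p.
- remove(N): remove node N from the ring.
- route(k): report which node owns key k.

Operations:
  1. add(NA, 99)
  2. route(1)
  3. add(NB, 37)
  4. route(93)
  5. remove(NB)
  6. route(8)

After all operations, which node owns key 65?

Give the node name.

Op 1: add NA@99 -> ring=[99:NA]
Op 2: route key 1: smallest pos >= 1 is 99 -> NA
Op 3: add NB@37 -> ring=[37:NB,99:NA]
Op 4: route key 93: smallest pos >= 93 is 99 -> NA
Op 5: remove NB -> ring=[99:NA]
Op 6: route key 8: smallest pos >= 8 is 99 -> NA
Final route key 65: smallest pos >= 65 is 99 -> NA

Answer: NA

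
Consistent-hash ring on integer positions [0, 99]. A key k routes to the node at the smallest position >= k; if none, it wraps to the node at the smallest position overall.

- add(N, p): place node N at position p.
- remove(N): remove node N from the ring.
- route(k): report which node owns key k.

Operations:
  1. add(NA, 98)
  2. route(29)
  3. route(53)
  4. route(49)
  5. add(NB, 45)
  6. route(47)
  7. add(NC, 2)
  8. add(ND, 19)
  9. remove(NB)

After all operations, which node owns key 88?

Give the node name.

Op 1: add NA@98 -> ring=[98:NA]
Op 2: route key 29: smallest pos >= 29 is 98 -> NA
Op 3: route key 53: smallest pos >= 53 is 98 -> NA
Op 4: route key 49: smallest pos >= 49 is 98 -> NA
Op 5: add NB@45 -> ring=[45:NB,98:NA]
Op 6: route key 47: smallest pos >= 47 is 98 -> NA
Op 7: add NC@2 -> ring=[2:NC,45:NB,98:NA]
Op 8: add ND@19 -> ring=[2:NC,19:ND,45:NB,98:NA]
Op 9: remove NB -> ring=[2:NC,19:ND,98:NA]
Final route key 88: smallest pos >= 88 is 98 -> NA

Answer: NA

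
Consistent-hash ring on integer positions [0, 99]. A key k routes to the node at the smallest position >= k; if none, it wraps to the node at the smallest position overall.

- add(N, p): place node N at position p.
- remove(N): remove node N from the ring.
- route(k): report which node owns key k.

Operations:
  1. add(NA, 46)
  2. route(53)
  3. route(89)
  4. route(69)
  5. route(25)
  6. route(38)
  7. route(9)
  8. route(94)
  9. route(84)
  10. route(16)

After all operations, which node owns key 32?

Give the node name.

Op 1: add NA@46 -> ring=[46:NA]
Op 2: route key 53: none >= 53, wrap to smallest pos 46 -> NA
Op 3: route key 89: none >= 89, wrap to smallest pos 46 -> NA
Op 4: route key 69: none >= 69, wrap to smallest pos 46 -> NA
Op 5: route key 25: smallest pos >= 25 is 46 -> NA
Op 6: route key 38: smallest pos >= 38 is 46 -> NA
Op 7: route key 9: smallest pos >= 9 is 46 -> NA
Op 8: route key 94: none >= 94, wrap to smallest pos 46 -> NA
Op 9: route key 84: none >= 84, wrap to smallest pos 46 -> NA
Op 10: route key 16: smallest pos >= 16 is 46 -> NA
Final route key 32: smallest pos >= 32 is 46 -> NA

Answer: NA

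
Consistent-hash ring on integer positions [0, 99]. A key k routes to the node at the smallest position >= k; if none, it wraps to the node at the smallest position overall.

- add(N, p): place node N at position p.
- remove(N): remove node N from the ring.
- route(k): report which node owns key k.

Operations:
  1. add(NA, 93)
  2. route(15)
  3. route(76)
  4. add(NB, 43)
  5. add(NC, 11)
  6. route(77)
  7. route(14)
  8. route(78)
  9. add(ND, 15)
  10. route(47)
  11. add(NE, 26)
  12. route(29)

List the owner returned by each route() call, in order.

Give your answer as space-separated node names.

Op 1: add NA@93 -> ring=[93:NA]
Op 2: route key 15: smallest pos >= 15 is 93 -> NA
Op 3: route key 76: smallest pos >= 76 is 93 -> NA
Op 4: add NB@43 -> ring=[43:NB,93:NA]
Op 5: add NC@11 -> ring=[11:NC,43:NB,93:NA]
Op 6: route key 77: smallest pos >= 77 is 93 -> NA
Op 7: route key 14: smallest pos >= 14 is 43 -> NB
Op 8: route key 78: smallest pos >= 78 is 93 -> NA
Op 9: add ND@15 -> ring=[11:NC,15:ND,43:NB,93:NA]
Op 10: route key 47: smallest pos >= 47 is 93 -> NA
Op 11: add NE@26 -> ring=[11:NC,15:ND,26:NE,43:NB,93:NA]
Op 12: route key 29: smallest pos >= 29 is 43 -> NB

Answer: NA NA NA NB NA NA NB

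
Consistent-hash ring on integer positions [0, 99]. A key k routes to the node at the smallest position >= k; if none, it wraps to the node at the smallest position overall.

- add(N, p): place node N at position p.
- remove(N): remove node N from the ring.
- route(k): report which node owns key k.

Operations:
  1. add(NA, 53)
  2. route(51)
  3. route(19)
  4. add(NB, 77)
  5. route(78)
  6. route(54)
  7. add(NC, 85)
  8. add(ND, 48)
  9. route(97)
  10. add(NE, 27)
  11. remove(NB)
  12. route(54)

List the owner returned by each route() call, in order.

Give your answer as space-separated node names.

Op 1: add NA@53 -> ring=[53:NA]
Op 2: route key 51: smallest pos >= 51 is 53 -> NA
Op 3: route key 19: smallest pos >= 19 is 53 -> NA
Op 4: add NB@77 -> ring=[53:NA,77:NB]
Op 5: route key 78: none >= 78, wrap to smallest pos 53 -> NA
Op 6: route key 54: smallest pos >= 54 is 77 -> NB
Op 7: add NC@85 -> ring=[53:NA,77:NB,85:NC]
Op 8: add ND@48 -> ring=[48:ND,53:NA,77:NB,85:NC]
Op 9: route key 97: none >= 97, wrap to smallest pos 48 -> ND
Op 10: add NE@27 -> ring=[27:NE,48:ND,53:NA,77:NB,85:NC]
Op 11: remove NB -> ring=[27:NE,48:ND,53:NA,85:NC]
Op 12: route key 54: smallest pos >= 54 is 85 -> NC

Answer: NA NA NA NB ND NC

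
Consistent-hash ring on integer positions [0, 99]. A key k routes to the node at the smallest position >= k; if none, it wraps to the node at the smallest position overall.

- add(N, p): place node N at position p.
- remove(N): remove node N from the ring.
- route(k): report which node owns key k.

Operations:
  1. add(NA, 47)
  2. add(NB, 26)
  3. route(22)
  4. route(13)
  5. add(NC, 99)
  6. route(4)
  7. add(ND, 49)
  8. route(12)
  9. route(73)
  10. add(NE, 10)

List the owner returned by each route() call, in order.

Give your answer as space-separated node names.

Answer: NB NB NB NB NC

Derivation:
Op 1: add NA@47 -> ring=[47:NA]
Op 2: add NB@26 -> ring=[26:NB,47:NA]
Op 3: route key 22: smallest pos >= 22 is 26 -> NB
Op 4: route key 13: smallest pos >= 13 is 26 -> NB
Op 5: add NC@99 -> ring=[26:NB,47:NA,99:NC]
Op 6: route key 4: smallest pos >= 4 is 26 -> NB
Op 7: add ND@49 -> ring=[26:NB,47:NA,49:ND,99:NC]
Op 8: route key 12: smallest pos >= 12 is 26 -> NB
Op 9: route key 73: smallest pos >= 73 is 99 -> NC
Op 10: add NE@10 -> ring=[10:NE,26:NB,47:NA,49:ND,99:NC]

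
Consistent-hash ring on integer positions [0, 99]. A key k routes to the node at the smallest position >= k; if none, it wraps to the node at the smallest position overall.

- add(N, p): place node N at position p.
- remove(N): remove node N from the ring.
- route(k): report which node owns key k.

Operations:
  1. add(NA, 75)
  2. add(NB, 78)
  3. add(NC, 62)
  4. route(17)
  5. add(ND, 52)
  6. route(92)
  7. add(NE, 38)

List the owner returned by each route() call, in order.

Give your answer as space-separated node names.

Op 1: add NA@75 -> ring=[75:NA]
Op 2: add NB@78 -> ring=[75:NA,78:NB]
Op 3: add NC@62 -> ring=[62:NC,75:NA,78:NB]
Op 4: route key 17: smallest pos >= 17 is 62 -> NC
Op 5: add ND@52 -> ring=[52:ND,62:NC,75:NA,78:NB]
Op 6: route key 92: none >= 92, wrap to smallest pos 52 -> ND
Op 7: add NE@38 -> ring=[38:NE,52:ND,62:NC,75:NA,78:NB]

Answer: NC ND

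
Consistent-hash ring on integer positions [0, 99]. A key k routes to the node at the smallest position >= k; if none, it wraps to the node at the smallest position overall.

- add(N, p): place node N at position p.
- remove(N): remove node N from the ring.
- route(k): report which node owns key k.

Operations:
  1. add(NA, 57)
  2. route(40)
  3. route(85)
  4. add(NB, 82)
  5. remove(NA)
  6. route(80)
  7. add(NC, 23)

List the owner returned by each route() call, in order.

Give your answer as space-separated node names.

Op 1: add NA@57 -> ring=[57:NA]
Op 2: route key 40: smallest pos >= 40 is 57 -> NA
Op 3: route key 85: none >= 85, wrap to smallest pos 57 -> NA
Op 4: add NB@82 -> ring=[57:NA,82:NB]
Op 5: remove NA -> ring=[82:NB]
Op 6: route key 80: smallest pos >= 80 is 82 -> NB
Op 7: add NC@23 -> ring=[23:NC,82:NB]

Answer: NA NA NB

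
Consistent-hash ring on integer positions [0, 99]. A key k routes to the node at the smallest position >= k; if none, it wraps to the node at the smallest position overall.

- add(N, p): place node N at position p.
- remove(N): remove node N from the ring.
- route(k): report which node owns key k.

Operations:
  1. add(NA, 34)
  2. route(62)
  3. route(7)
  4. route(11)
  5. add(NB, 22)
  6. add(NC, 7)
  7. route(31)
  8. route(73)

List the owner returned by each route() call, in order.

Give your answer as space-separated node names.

Op 1: add NA@34 -> ring=[34:NA]
Op 2: route key 62: none >= 62, wrap to smallest pos 34 -> NA
Op 3: route key 7: smallest pos >= 7 is 34 -> NA
Op 4: route key 11: smallest pos >= 11 is 34 -> NA
Op 5: add NB@22 -> ring=[22:NB,34:NA]
Op 6: add NC@7 -> ring=[7:NC,22:NB,34:NA]
Op 7: route key 31: smallest pos >= 31 is 34 -> NA
Op 8: route key 73: none >= 73, wrap to smallest pos 7 -> NC

Answer: NA NA NA NA NC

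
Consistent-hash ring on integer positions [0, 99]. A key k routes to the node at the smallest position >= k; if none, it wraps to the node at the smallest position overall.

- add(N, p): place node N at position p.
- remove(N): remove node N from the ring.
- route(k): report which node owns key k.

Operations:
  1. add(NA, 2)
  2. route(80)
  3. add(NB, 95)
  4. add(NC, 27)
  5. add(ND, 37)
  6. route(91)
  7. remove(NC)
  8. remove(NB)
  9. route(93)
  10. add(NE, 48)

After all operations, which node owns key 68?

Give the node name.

Op 1: add NA@2 -> ring=[2:NA]
Op 2: route key 80: none >= 80, wrap to smallest pos 2 -> NA
Op 3: add NB@95 -> ring=[2:NA,95:NB]
Op 4: add NC@27 -> ring=[2:NA,27:NC,95:NB]
Op 5: add ND@37 -> ring=[2:NA,27:NC,37:ND,95:NB]
Op 6: route key 91: smallest pos >= 91 is 95 -> NB
Op 7: remove NC -> ring=[2:NA,37:ND,95:NB]
Op 8: remove NB -> ring=[2:NA,37:ND]
Op 9: route key 93: none >= 93, wrap to smallest pos 2 -> NA
Op 10: add NE@48 -> ring=[2:NA,37:ND,48:NE]
Final route key 68: none >= 68, wrap to smallest pos 2 -> NA

Answer: NA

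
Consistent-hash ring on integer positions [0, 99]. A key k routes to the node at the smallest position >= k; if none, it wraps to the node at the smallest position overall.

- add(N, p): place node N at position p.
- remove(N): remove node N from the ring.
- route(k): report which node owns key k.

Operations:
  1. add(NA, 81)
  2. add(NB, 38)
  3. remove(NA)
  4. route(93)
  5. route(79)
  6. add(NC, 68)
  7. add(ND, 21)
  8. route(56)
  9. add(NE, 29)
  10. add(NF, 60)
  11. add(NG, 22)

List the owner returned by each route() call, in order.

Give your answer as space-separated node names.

Answer: NB NB NC

Derivation:
Op 1: add NA@81 -> ring=[81:NA]
Op 2: add NB@38 -> ring=[38:NB,81:NA]
Op 3: remove NA -> ring=[38:NB]
Op 4: route key 93: none >= 93, wrap to smallest pos 38 -> NB
Op 5: route key 79: none >= 79, wrap to smallest pos 38 -> NB
Op 6: add NC@68 -> ring=[38:NB,68:NC]
Op 7: add ND@21 -> ring=[21:ND,38:NB,68:NC]
Op 8: route key 56: smallest pos >= 56 is 68 -> NC
Op 9: add NE@29 -> ring=[21:ND,29:NE,38:NB,68:NC]
Op 10: add NF@60 -> ring=[21:ND,29:NE,38:NB,60:NF,68:NC]
Op 11: add NG@22 -> ring=[21:ND,22:NG,29:NE,38:NB,60:NF,68:NC]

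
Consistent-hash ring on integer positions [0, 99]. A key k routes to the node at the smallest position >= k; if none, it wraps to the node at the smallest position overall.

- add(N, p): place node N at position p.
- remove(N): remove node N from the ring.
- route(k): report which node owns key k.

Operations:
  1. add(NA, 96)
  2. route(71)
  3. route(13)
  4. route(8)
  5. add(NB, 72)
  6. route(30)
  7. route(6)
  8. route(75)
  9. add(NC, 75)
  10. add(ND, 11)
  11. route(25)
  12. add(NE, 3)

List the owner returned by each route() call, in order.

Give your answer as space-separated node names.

Op 1: add NA@96 -> ring=[96:NA]
Op 2: route key 71: smallest pos >= 71 is 96 -> NA
Op 3: route key 13: smallest pos >= 13 is 96 -> NA
Op 4: route key 8: smallest pos >= 8 is 96 -> NA
Op 5: add NB@72 -> ring=[72:NB,96:NA]
Op 6: route key 30: smallest pos >= 30 is 72 -> NB
Op 7: route key 6: smallest pos >= 6 is 72 -> NB
Op 8: route key 75: smallest pos >= 75 is 96 -> NA
Op 9: add NC@75 -> ring=[72:NB,75:NC,96:NA]
Op 10: add ND@11 -> ring=[11:ND,72:NB,75:NC,96:NA]
Op 11: route key 25: smallest pos >= 25 is 72 -> NB
Op 12: add NE@3 -> ring=[3:NE,11:ND,72:NB,75:NC,96:NA]

Answer: NA NA NA NB NB NA NB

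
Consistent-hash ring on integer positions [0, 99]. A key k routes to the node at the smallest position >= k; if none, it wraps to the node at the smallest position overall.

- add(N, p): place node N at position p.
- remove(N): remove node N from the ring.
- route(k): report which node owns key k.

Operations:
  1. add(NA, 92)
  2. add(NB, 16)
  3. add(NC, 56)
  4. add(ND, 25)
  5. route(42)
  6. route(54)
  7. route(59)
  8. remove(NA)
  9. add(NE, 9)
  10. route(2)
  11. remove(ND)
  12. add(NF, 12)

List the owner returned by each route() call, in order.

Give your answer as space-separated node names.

Answer: NC NC NA NE

Derivation:
Op 1: add NA@92 -> ring=[92:NA]
Op 2: add NB@16 -> ring=[16:NB,92:NA]
Op 3: add NC@56 -> ring=[16:NB,56:NC,92:NA]
Op 4: add ND@25 -> ring=[16:NB,25:ND,56:NC,92:NA]
Op 5: route key 42: smallest pos >= 42 is 56 -> NC
Op 6: route key 54: smallest pos >= 54 is 56 -> NC
Op 7: route key 59: smallest pos >= 59 is 92 -> NA
Op 8: remove NA -> ring=[16:NB,25:ND,56:NC]
Op 9: add NE@9 -> ring=[9:NE,16:NB,25:ND,56:NC]
Op 10: route key 2: smallest pos >= 2 is 9 -> NE
Op 11: remove ND -> ring=[9:NE,16:NB,56:NC]
Op 12: add NF@12 -> ring=[9:NE,12:NF,16:NB,56:NC]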